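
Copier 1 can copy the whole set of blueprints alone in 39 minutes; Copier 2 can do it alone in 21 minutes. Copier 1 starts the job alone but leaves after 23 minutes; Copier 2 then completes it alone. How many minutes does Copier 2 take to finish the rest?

In 23 minutes Copier 1 does 23/39 of the job, leaving 16/39.
Copier 2 works at 1/21 per minute, so finishing takes 16/39 ÷ 1/21 = 112/13 minutes.

112/13 minutes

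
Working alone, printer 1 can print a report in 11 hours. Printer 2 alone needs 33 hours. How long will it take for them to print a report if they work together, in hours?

Combined rate: 1/11 + 1/33 = (3 + 1)/33 = 4/33 per hour.
Time = 1 ÷ (4/33) = 33/4 hours.

33/4 hours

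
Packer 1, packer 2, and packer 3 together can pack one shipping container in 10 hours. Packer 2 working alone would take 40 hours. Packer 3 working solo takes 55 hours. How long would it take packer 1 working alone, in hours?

Combined rate is 1/10 per hour.
Known contribution: 1/40 + 1/55 = (11 + 8)/440 = 19/440 per hour.
So packer 1's rate is 1/10 − 19/440 = 5/88, meaning 88/5 hours alone.

88/5 hours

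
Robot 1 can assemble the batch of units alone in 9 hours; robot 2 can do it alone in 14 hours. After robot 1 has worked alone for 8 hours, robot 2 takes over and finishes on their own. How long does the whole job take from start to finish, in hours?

In 8 hours robot 1 does 8/9 of the job, leaving 1/9.
Robot 2 works at 1/14 per hour, so finishing takes 1/9 ÷ 1/14 = 14/9 hours.
Total time = 8 + 14/9 = 86/9 hours.

86/9 hours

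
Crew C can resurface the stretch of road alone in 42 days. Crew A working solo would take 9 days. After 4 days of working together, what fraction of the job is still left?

29/63

Combined rate: 1/42 + 1/9 = (3 + 14)/126 = 17/126 per day.
In 4 days they complete 4·17/126 = 34/63 of the job.
So 29/63 remains.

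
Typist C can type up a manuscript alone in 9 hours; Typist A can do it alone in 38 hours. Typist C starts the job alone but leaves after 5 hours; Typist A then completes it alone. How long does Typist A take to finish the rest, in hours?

In 5 hours Typist C does 5/9 of the job, leaving 4/9.
Typist A works at 1/38 per hour, so finishing takes 4/9 ÷ 1/38 = 152/9 hours.

152/9 hours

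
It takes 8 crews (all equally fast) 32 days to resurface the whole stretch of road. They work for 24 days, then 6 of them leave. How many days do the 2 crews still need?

32 days

One crew does 1/256 of the job per day.
After 24 days with 8 crews, 3/4 is done (1/4 left).
With 2 crews the rate is 2/256 = 1/128, so the rest takes 1/4 ÷ 1/128 = 32 days.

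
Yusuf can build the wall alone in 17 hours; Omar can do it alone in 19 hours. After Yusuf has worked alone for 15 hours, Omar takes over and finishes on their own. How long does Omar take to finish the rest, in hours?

38/17 hours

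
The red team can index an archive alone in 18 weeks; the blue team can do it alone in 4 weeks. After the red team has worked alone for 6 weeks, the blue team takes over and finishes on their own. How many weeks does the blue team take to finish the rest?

In 6 weeks the red team does 6/18 = 1/3 of the job, leaving 2/3.
The blue team works at 1/4 per week, so finishing takes 2/3 ÷ 1/4 = 8/3 weeks.

8/3 weeks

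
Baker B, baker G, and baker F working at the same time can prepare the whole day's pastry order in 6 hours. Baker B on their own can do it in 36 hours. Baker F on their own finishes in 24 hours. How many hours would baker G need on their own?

72/7 hours

Combined rate is 1/6 per hour.
Known contribution: 1/36 + 1/24 = (2 + 3)/72 = 5/72 per hour.
So baker G's rate is 1/6 − 5/72 = 7/72, meaning 72/7 hours alone.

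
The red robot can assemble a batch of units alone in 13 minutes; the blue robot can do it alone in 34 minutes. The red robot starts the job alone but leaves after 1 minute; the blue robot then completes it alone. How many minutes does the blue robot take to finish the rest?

408/13 minutes

In 1 minute the red robot does 1/13 of the job, leaving 12/13.
The blue robot works at 1/34 per minute, so finishing takes 12/13 ÷ 1/34 = 408/13 minutes.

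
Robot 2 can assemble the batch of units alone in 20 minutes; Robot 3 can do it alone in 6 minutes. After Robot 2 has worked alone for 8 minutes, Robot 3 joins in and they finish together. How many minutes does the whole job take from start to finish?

In 8 minutes Robot 2 does 8/20 = 2/5 of the job, leaving 3/5.
Robot 2 and Robot 3 together work at 13/60 per minute, so finishing takes 3/5 ÷ 13/60 = 36/13 minutes.
Total time = 8 + 36/13 = 140/13 minutes.

140/13 minutes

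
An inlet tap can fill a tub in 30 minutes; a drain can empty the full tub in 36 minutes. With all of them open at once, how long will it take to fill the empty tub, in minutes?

180 minutes

Net rate = 1/30 − 1/36 = (6 − 5)/180 = 1/180 per minute.
Filling time = 1 ÷ (1/180) = 180 minutes.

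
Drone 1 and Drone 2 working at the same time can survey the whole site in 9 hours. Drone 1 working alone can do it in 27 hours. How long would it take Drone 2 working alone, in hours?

27/2 hours

Combined rate is 1/9 per hour.
Known contribution: 1/27 per hour.
So Drone 2's rate is 1/9 − 1/27 = 2/27, meaning 27/2 hours alone.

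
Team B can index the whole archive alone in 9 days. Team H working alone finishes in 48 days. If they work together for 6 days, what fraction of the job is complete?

19/24

Combined rate: 1/9 + 1/48 = (16 + 3)/144 = 19/144 per day.
In 6 days they complete 6·19/144 = 19/24 of the job.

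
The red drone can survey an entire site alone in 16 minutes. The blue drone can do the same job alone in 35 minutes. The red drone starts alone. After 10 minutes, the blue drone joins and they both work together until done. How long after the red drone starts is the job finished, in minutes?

In the first 10 minutes the red drone alone does 10/16 = 5/8 of the job, leaving 3/8.
Once everyone is working, combined rate: 1/16 + 1/35 = (35 + 16)/560 = 51/560 per minute.
Remaining 3/8 at 51/560 per minute takes 70/17 minutes.
Total from the start = 10 + 70/17 = 240/17 minutes.

240/17 minutes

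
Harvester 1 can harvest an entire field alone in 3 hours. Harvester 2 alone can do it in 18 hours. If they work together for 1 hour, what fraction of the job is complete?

Combined rate: 1/3 + 1/18 = (6 + 1)/18 = 7/18 per hour.
In 1 hour they complete 1·7/18 = 7/18 of the job.

7/18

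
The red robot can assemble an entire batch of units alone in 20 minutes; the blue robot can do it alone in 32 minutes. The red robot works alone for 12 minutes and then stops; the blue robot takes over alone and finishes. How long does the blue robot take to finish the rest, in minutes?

In 12 minutes the red robot does 12/20 = 3/5 of the job, leaving 2/5.
The blue robot works at 1/32 per minute, so finishing takes 2/5 ÷ 1/32 = 64/5 minutes.

64/5 minutes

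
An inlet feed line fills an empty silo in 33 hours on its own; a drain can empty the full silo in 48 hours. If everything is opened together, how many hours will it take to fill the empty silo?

528/5 hours

Net rate = 1/33 − 1/48 = (16 − 11)/528 = 5/528 per hour.
Filling time = 1 ÷ (5/528) = 528/5 hours.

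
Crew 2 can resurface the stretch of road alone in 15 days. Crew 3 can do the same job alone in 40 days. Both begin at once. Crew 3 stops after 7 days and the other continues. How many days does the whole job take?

99/8 days

In the first 7 days the combined rate is 11/120, so 77/120 of the job is done, leaving 43/120.
After Crew 3 leaves the rate is 1/15 per day; the remaining 43/120 takes 43/8 days.
Total = 7 + 43/8 = 99/8 days.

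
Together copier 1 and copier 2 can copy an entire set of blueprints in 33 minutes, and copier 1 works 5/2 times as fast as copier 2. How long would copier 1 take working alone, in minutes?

231/5 minutes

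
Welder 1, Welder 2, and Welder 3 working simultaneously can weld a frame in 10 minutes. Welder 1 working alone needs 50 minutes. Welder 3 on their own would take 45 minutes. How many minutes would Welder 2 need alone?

225/13 minutes

Combined rate is 1/10 per minute.
Known contribution: 1/50 + 1/45 = (9 + 10)/450 = 19/450 per minute.
So Welder 2's rate is 1/10 − 19/450 = 13/225, meaning 225/13 minutes alone.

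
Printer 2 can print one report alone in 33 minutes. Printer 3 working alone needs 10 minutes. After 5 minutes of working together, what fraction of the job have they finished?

43/66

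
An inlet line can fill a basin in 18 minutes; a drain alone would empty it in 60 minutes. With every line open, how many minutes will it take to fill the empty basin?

Net rate = 1/18 − 1/60 = (10 − 3)/180 = 7/180 per minute.
Filling time = 1 ÷ (7/180) = 180/7 minutes.

180/7 minutes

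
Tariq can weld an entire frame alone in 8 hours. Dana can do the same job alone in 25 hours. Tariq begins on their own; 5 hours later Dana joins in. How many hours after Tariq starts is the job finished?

80/11 hours

In the first 5 hours Tariq alone does 5/8 of the job, leaving 3/8.
Once everyone is working, combined rate: 1/8 + 1/25 = (25 + 8)/200 = 33/200 per hour.
Remaining 3/8 at 33/200 per hour takes 25/11 hours.
Total from the start = 5 + 25/11 = 80/11 hours.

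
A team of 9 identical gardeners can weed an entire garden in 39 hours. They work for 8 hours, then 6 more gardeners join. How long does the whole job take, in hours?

133/5 hours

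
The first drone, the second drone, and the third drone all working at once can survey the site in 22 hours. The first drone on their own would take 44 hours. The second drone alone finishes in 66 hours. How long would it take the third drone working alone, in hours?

Combined rate is 1/22 per hour.
Known contribution: 1/44 + 1/66 = (3 + 2)/132 = 5/132 per hour.
So the third drone's rate is 1/22 − 5/132 = 1/132, meaning 132 hours alone.

132 hours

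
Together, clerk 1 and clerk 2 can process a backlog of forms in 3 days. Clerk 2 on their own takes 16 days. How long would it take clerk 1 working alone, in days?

Combined rate is 1/3 per day.
Known contribution: 1/16 per day.
So clerk 1's rate is 1/3 − 1/16 = 13/48, meaning 48/13 days alone.

48/13 days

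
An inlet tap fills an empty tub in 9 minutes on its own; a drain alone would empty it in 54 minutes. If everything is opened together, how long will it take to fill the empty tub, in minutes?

Net rate = 1/9 − 1/54 = (6 − 1)/54 = 5/54 per minute.
Filling time = 1 ÷ (5/54) = 54/5 minutes.

54/5 minutes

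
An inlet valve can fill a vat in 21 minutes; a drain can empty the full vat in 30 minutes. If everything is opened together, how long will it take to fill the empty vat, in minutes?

70 minutes

Net rate = 1/21 − 1/30 = (10 − 7)/210 = 3/210 = 1/70 per minute.
Filling time = 1 ÷ (1/70) = 70 minutes.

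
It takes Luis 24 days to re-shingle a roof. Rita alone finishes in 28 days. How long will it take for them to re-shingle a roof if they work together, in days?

With two workers the combined time is the product over the sum: 24·28/(24+28) = 672/52 = 168/13 days.

168/13 days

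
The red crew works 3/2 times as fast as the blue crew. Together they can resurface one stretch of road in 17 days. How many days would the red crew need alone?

85/3 days

Let the blue crew's rate be r; then the red crew's rate is (3/2)r, so together (3/2 + 1)r = (5/2)r = 1/17.
Thus r = 2/85 per day.
The blue crew alone: 85/2 days; the red crew alone: 85/3 days.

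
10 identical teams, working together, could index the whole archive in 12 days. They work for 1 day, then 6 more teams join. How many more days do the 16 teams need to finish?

55/8 days

One team does 1/120 of the job per day.
After 1 day with 10 teams, 1/12 is done (11/12 left).
With 16 teams the rate is 16/120 = 2/15, so the rest takes 11/12 ÷ 2/15 = 55/8 days.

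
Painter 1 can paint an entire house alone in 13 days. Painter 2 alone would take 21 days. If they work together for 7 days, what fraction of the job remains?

5/39

Combined rate: 1/13 + 1/21 = (21 + 13)/273 = 34/273 per day.
In 7 days they complete 7·34/273 = 34/39 of the job.
So 5/39 remains.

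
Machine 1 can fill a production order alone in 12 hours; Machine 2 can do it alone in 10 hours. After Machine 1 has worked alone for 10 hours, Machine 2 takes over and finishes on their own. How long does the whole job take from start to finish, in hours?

35/3 hours

In 10 hours Machine 1 does 10/12 = 5/6 of the job, leaving 1/6.
Machine 2 works at 1/10 per hour, so finishing takes 1/6 ÷ 1/10 = 5/3 hours.
Total time = 10 + 5/3 = 35/3 hours.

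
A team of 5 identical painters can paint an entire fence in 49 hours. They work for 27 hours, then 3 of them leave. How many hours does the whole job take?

82 hours

One painter does 1/245 of the job per hour.
After 27 hours with 5 painters, 27/49 is done (22/49 left).
With 2 painters the rate is 2/245, so the rest takes 22/49 ÷ 2/245 = 55 hours.
Total = 27 + 55 = 82 hours.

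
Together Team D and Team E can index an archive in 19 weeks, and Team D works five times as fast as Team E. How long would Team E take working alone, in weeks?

114 weeks

Let Team E's rate be r; then Team D's rate is 5r, so together (5 + 1)r = 6r = 1/19.
Thus r = 1/114 per week.
Team E alone: 114 weeks; Team D alone: 114/5 weeks.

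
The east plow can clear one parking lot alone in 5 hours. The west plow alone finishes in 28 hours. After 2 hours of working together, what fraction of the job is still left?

37/70

Combined rate: 1/5 + 1/28 = (28 + 5)/140 = 33/140 per hour.
In 2 hours they complete 2·33/140 = 33/70 of the job.
So 37/70 remains.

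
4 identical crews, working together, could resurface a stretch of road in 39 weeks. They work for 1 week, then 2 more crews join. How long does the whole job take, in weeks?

79/3 weeks

One crew does 1/156 of the job per week.
After 1 week with 4 crews, 1/39 is done (38/39 left).
With 6 crews the rate is 6/156 = 1/26, so the rest takes 38/39 ÷ 1/26 = 76/3 weeks.
Total = 1 + 76/3 = 79/3 weeks.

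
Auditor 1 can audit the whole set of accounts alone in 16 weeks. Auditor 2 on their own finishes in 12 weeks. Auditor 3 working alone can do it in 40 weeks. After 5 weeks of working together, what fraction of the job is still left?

Combined rate: 1/16 + 1/12 + 1/40 = (15 + 20 + 6)/240 = 41/240 per week.
In 5 weeks they complete 5·41/240 = 41/48 of the job.
So 7/48 remains.

7/48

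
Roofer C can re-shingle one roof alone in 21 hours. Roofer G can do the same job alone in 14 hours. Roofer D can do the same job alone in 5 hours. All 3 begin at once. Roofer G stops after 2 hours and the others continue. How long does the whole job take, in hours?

45/13 hours

In the first 2 hours the combined rate is 67/210, so 67/105 of the job is done, leaving 38/105.
After roofer G leaves the rate is 26/105 per hour; the remaining 38/105 takes 19/13 hours.
Total = 2 + 19/13 = 45/13 hours.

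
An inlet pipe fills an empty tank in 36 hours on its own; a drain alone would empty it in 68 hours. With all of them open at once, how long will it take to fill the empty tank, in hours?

153/2 hours

Net rate = 1/36 − 1/68 = (17 − 9)/612 = 8/612 = 2/153 per hour.
Filling time = 1 ÷ (2/153) = 153/2 hours.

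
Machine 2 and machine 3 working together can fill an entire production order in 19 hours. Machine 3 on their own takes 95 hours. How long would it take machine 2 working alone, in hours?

95/4 hours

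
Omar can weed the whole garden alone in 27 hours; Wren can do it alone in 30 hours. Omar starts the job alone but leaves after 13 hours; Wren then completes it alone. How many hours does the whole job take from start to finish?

In 13 hours Omar does 13/27 of the job, leaving 14/27.
Wren works at 1/30 per hour, so finishing takes 14/27 ÷ 1/30 = 140/9 hours.
Total time = 13 + 140/9 = 257/9 hours.

257/9 hours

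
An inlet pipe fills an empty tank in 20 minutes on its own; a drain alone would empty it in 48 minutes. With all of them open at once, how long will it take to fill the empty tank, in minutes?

240/7 minutes

Net rate = 1/20 − 1/48 = (12 − 5)/240 = 7/240 per minute.
Filling time = 1 ÷ (7/240) = 240/7 minutes.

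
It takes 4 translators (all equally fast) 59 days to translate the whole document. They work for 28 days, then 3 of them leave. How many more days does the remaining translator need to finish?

One translator does 1/236 of the job per day.
After 28 days with 4 translators, 28/59 is done (31/59 left).
With 1 translator the rate is 1/236, so the rest takes 31/59 ÷ 1/236 = 124 days.

124 days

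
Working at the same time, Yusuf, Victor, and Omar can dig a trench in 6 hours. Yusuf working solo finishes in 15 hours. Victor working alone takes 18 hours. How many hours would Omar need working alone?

Combined rate is 1/6 per hour.
Known contribution: 1/15 + 1/18 = (6 + 5)/90 = 11/90 per hour.
So Omar's rate is 1/6 − 11/90 = 2/45, meaning 45/2 hours alone.

45/2 hours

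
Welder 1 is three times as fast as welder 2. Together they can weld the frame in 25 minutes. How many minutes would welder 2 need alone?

100 minutes

Let welder 2's rate be r; then welder 1's rate is 3r, so together (3 + 1)r = 4r = 1/25.
Thus r = 1/100 per minute.
Welder 2 alone: 100 minutes; welder 1 alone: 100/3 minutes.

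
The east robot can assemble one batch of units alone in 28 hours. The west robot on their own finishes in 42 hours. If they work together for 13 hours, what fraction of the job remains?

19/84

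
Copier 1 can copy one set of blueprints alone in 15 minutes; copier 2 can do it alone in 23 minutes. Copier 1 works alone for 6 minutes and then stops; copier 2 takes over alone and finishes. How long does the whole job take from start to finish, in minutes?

In 6 minutes copier 1 does 6/15 = 2/5 of the job, leaving 3/5.
Copier 2 works at 1/23 per minute, so finishing takes 3/5 ÷ 1/23 = 69/5 minutes.
Total time = 6 + 69/5 = 99/5 minutes.

99/5 minutes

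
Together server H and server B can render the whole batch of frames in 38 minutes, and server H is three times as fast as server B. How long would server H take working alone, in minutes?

152/3 minutes

Let server B's rate be r; then server H's rate is 3r, so together (3 + 1)r = 4r = 1/38.
Thus r = 1/152 per minute.
Server B alone: 152 minutes; server H alone: 152/3 minutes.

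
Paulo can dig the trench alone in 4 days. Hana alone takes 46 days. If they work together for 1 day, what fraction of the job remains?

67/92

Combined rate: 1/4 + 1/46 = (23 + 2)/92 = 25/92 per day.
In 1 day they complete 1·25/92 = 25/92 of the job.
So 67/92 remains.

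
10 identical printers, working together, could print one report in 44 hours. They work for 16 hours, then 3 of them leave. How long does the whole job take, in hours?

One printer does 1/440 of the job per hour.
After 16 hours with 10 printers, 4/11 is done (7/11 left).
With 7 printers the rate is 7/440, so the rest takes 7/11 ÷ 7/440 = 40 hours.
Total = 16 + 40 = 56 hours.

56 hours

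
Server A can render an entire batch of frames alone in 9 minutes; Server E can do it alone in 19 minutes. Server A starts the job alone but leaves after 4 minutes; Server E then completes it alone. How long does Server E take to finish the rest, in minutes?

In 4 minutes Server A does 4/9 of the job, leaving 5/9.
Server E works at 1/19 per minute, so finishing takes 5/9 ÷ 1/19 = 95/9 minutes.

95/9 minutes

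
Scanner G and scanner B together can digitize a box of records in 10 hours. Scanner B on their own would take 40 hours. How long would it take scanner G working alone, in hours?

40/3 hours

Combined rate is 1/10 per hour.
Known contribution: 1/40 per hour.
So scanner G's rate is 1/10 − 1/40 = 3/40, meaning 40/3 hours alone.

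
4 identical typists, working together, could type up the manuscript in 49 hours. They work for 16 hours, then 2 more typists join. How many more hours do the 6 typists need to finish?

22 hours

One typist does 1/196 of the job per hour.
After 16 hours with 4 typists, 16/49 is done (33/49 left).
With 6 typists the rate is 6/196 = 3/98, so the rest takes 33/49 ÷ 3/98 = 22 hours.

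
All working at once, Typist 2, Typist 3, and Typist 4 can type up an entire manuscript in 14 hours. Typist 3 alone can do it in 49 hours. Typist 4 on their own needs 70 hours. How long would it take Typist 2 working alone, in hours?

245/9 hours

Combined rate is 1/14 per hour.
Known contribution: 1/49 + 1/70 = (10 + 7)/490 = 17/490 per hour.
So Typist 2's rate is 1/14 − 17/490 = 9/245, meaning 245/9 hours alone.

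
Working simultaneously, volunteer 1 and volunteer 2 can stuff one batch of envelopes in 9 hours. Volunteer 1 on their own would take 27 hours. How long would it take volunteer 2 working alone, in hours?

Combined rate is 1/9 per hour.
Known contribution: 1/27 per hour.
So volunteer 2's rate is 1/9 − 1/27 = 2/27, meaning 27/2 hours alone.

27/2 hours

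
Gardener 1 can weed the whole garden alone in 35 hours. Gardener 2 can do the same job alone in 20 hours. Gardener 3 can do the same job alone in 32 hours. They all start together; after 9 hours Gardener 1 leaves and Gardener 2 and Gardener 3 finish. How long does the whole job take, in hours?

In the first 9 hours the combined rate is 123/1120, so 1107/1120 of the job is done, leaving 13/1120.
After Gardener 1 leaves the rate is 13/160 per hour; the remaining 13/1120 takes 1/7 hours.
Total = 9 + 1/7 = 64/7 hours.

64/7 hours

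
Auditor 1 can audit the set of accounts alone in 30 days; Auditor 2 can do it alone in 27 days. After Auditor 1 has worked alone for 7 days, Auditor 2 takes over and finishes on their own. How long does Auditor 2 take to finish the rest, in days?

207/10 days

In 7 days Auditor 1 does 7/30 of the job, leaving 23/30.
Auditor 2 works at 1/27 per day, so finishing takes 23/30 ÷ 1/27 = 207/10 days.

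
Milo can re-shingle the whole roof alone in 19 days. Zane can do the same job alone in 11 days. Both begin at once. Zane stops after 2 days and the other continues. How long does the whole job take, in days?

In the first 2 days the combined rate is 30/209, so 60/209 of the job is done, leaving 149/209.
After Zane leaves the rate is 1/19 per day; the remaining 149/209 takes 149/11 days.
Total = 2 + 149/11 = 171/11 days.

171/11 days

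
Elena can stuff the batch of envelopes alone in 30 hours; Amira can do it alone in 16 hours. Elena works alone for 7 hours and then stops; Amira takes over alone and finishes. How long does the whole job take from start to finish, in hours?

289/15 hours

In 7 hours Elena does 7/30 of the job, leaving 23/30.
Amira works at 1/16 per hour, so finishing takes 23/30 ÷ 1/16 = 184/15 hours.
Total time = 7 + 184/15 = 289/15 hours.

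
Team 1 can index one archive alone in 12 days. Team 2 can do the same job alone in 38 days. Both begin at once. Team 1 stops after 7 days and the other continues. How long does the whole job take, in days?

In the first 7 days the combined rate is 25/228, so 175/228 of the job is done, leaving 53/228.
After Team 1 leaves the rate is 1/38 per day; the remaining 53/228 takes 53/6 days.
Total = 7 + 53/6 = 95/6 days.

95/6 days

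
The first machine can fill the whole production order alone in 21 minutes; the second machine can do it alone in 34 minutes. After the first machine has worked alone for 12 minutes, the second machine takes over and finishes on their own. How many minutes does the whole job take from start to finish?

186/7 minutes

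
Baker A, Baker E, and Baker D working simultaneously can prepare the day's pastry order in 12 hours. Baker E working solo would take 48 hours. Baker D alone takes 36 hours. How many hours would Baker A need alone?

Combined rate is 1/12 per hour.
Known contribution: 1/48 + 1/36 = (3 + 4)/144 = 7/144 per hour.
So Baker A's rate is 1/12 − 7/144 = 5/144, meaning 144/5 hours alone.

144/5 hours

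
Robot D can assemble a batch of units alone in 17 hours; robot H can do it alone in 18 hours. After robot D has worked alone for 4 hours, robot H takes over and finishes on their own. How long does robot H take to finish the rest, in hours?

234/17 hours

In 4 hours robot D does 4/17 of the job, leaving 13/17.
Robot H works at 1/18 per hour, so finishing takes 13/17 ÷ 1/18 = 234/17 hours.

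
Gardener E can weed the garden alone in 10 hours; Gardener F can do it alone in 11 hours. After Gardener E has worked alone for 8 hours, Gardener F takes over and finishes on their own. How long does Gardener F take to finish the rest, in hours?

11/5 hours

In 8 hours Gardener E does 8/10 = 4/5 of the job, leaving 1/5.
Gardener F works at 1/11 per hour, so finishing takes 1/5 ÷ 1/11 = 11/5 hours.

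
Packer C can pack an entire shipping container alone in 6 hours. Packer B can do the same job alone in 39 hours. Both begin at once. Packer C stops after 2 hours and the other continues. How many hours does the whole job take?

26 hours

In the first 2 hours the combined rate is 5/26, so 5/13 of the job is done, leaving 8/13.
After packer C leaves the rate is 1/39 per hour; the remaining 8/13 takes 24 hours.
Total = 2 + 24 = 26 hours.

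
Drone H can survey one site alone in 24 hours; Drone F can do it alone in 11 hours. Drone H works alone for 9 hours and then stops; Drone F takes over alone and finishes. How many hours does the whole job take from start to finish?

127/8 hours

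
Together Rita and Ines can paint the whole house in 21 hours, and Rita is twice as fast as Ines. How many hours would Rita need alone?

Let Ines's rate be r; then Rita's rate is 2r, so together (2 + 1)r = 3r = 1/21.
Thus r = 1/63 per hour.
Ines alone: 63 hours; Rita alone: 63/2 hours.

63/2 hours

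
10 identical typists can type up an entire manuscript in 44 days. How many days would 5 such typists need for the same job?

88 days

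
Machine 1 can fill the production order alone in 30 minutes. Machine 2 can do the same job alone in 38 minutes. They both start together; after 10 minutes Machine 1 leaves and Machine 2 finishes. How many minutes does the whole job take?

In the first 10 minutes the combined rate is 17/285, so 34/57 of the job is done, leaving 23/57.
After Machine 1 leaves the rate is 1/38 per minute; the remaining 23/57 takes 46/3 minutes.
Total = 10 + 46/3 = 76/3 minutes.

76/3 minutes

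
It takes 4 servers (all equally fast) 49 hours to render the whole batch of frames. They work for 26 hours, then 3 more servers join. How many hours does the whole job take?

274/7 hours

One server does 1/196 of the job per hour.
After 26 hours with 4 servers, 26/49 is done (23/49 left).
With 7 servers the rate is 7/196 = 1/28, so the rest takes 23/49 ÷ 1/28 = 92/7 hours.
Total = 26 + 92/7 = 274/7 hours.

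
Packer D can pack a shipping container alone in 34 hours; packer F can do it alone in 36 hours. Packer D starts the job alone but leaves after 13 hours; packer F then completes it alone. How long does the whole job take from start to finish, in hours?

599/17 hours

In 13 hours packer D does 13/34 of the job, leaving 21/34.
Packer F works at 1/36 per hour, so finishing takes 21/34 ÷ 1/36 = 378/17 hours.
Total time = 13 + 378/17 = 599/17 hours.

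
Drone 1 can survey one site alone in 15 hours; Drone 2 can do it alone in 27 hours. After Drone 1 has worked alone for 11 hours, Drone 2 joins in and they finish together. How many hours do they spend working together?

18/7 hours

In 11 hours Drone 1 does 11/15 of the job, leaving 4/15.
Drone 1 and Drone 2 together work at 14/135 per hour, so finishing takes 4/15 ÷ 14/135 = 18/7 hours.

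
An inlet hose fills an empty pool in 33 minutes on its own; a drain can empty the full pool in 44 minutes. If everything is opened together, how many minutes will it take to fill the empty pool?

Net rate = 1/33 − 1/44 = (4 − 3)/132 = 1/132 per minute.
Filling time = 1 ÷ (1/132) = 132 minutes.

132 minutes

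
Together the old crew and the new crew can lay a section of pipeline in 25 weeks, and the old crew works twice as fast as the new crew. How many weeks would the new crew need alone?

Let the new crew's rate be r; then the old crew's rate is 2r, so together (2 + 1)r = 3r = 1/25.
Thus r = 1/75 per week.
The new crew alone: 75 weeks; the old crew alone: 75/2 weeks.

75 weeks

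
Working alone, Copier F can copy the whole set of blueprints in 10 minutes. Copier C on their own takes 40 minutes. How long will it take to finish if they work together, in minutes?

8 minutes

Combined rate: 1/10 + 1/40 = (4 + 1)/40 = 5/40 = 1/8 per minute.
Time = 1 ÷ (1/8) = 8 minutes.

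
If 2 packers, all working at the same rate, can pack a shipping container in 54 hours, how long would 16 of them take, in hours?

Total work is 2·54 = 108 packer-hours.
With 16 packers: 108/16 = 27/4 hours.

27/4 hours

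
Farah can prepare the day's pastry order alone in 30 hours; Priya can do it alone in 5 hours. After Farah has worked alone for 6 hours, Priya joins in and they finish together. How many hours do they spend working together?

In 6 hours Farah does 6/30 = 1/5 of the job, leaving 4/5.
Farah and Priya together work at 7/30 per hour, so finishing takes 4/5 ÷ 7/30 = 24/7 hours.

24/7 hours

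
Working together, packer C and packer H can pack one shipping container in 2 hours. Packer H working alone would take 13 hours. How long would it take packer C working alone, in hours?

26/11 hours

Combined rate is 1/2 per hour.
Known contribution: 1/13 per hour.
So packer C's rate is 1/2 − 1/13 = 11/26, meaning 26/11 hours alone.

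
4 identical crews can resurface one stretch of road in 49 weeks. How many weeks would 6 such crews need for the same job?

Total work is 4·49 = 196 crew-weeks.
With 6 crews: 196/6 = 98/3 weeks.

98/3 weeks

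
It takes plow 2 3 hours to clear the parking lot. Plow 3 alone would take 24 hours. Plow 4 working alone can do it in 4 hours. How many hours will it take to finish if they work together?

8/5 hours

Combined rate: 1/3 + 1/24 + 1/4 = (8 + 1 + 6)/24 = 15/24 = 5/8 per hour.
Time = 1 ÷ (5/8) = 8/5 hours.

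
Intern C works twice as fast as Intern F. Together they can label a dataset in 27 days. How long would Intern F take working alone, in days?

Let Intern F's rate be r; then Intern C's rate is 2r, so together (2 + 1)r = 3r = 1/27.
Thus r = 1/81 per day.
Intern F alone: 81 days; Intern C alone: 81/2 days.

81 days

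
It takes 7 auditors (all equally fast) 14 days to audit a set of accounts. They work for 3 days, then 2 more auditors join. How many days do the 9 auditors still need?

One auditor does 1/98 of the job per day.
After 3 days with 7 auditors, 3/14 is done (11/14 left).
With 9 auditors the rate is 9/98, so the rest takes 11/14 ÷ 9/98 = 77/9 days.

77/9 days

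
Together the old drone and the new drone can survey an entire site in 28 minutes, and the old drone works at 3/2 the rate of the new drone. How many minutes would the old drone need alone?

140/3 minutes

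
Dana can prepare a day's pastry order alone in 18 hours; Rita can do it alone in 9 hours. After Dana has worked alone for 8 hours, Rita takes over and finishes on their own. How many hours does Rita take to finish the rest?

5 hours

In 8 hours Dana does 8/18 = 4/9 of the job, leaving 5/9.
Rita works at 1/9 per hour, so finishing takes 5/9 ÷ 1/9 = 5 hours.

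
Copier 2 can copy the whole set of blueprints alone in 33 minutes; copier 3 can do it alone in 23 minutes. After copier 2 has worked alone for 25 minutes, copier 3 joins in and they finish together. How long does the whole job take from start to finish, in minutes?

In 25 minutes copier 2 does 25/33 of the job, leaving 8/33.
Copier 2 and copier 3 together work at 56/759 per minute, so finishing takes 8/33 ÷ 56/759 = 23/7 minutes.
Total time = 25 + 23/7 = 198/7 minutes.

198/7 minutes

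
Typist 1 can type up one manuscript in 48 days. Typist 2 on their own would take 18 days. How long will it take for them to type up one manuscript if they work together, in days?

With two workers the combined time is the product over the sum: 48·18/(48+18) = 864/66 = 144/11 days.

144/11 days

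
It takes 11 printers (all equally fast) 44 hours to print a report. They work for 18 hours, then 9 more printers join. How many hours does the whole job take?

One printer does 1/484 of the job per hour.
After 18 hours with 11 printers, 9/22 is done (13/22 left).
With 20 printers the rate is 20/484 = 5/121, so the rest takes 13/22 ÷ 5/121 = 143/10 hours.
Total = 18 + 143/10 = 323/10 hours.

323/10 hours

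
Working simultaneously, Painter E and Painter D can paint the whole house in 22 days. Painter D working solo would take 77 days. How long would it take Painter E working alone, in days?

154/5 days

Combined rate is 1/22 per day.
Known contribution: 1/77 per day.
So Painter E's rate is 1/22 − 1/77 = 5/154, meaning 154/5 days alone.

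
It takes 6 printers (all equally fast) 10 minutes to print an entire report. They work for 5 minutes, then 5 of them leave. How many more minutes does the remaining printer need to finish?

30 minutes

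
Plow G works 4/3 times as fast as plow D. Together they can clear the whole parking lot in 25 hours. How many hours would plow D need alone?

175/3 hours

Let plow D's rate be r; then plow G's rate is (4/3)r, so together (4/3 + 1)r = (7/3)r = 1/25.
Thus r = 3/175 per hour.
Plow D alone: 175/3 hours; plow G alone: 175/4 hours.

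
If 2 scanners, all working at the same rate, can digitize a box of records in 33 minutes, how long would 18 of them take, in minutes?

11/3 minutes

Total work is 2·33 = 66 scanner-minutes.
With 18 scanners: 66/18 = 11/3 minutes.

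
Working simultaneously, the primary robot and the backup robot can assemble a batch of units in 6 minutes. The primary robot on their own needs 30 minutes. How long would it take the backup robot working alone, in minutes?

15/2 minutes

Combined rate is 1/6 per minute.
Known contribution: 1/30 per minute.
So the backup robot's rate is 1/6 − 1/30 = 2/15, meaning 15/2 minutes alone.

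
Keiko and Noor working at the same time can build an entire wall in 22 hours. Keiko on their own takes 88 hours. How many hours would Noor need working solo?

Combined rate is 1/22 per hour.
Known contribution: 1/88 per hour.
So Noor's rate is 1/22 − 1/88 = 3/88, meaning 88/3 hours alone.

88/3 hours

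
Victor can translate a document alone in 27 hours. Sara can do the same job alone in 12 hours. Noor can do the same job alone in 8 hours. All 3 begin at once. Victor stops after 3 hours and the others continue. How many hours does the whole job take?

64/15 hours

In the first 3 hours the combined rate is 53/216, so 53/72 of the job is done, leaving 19/72.
After Victor leaves the rate is 5/24 per hour; the remaining 19/72 takes 19/15 hours.
Total = 3 + 19/15 = 64/15 hours.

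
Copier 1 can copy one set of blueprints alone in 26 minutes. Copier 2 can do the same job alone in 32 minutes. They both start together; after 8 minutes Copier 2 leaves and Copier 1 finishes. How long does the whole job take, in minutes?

39/2 minutes

In the first 8 minutes the combined rate is 29/416, so 29/52 of the job is done, leaving 23/52.
After Copier 2 leaves the rate is 1/26 per minute; the remaining 23/52 takes 23/2 minutes.
Total = 8 + 23/2 = 39/2 minutes.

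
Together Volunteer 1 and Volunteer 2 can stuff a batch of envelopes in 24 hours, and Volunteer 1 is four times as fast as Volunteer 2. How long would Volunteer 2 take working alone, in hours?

120 hours

Let Volunteer 2's rate be r; then Volunteer 1's rate is 4r, so together (4 + 1)r = 5r = 1/24.
Thus r = 1/120 per hour.
Volunteer 2 alone: 120 hours; Volunteer 1 alone: 30 hours.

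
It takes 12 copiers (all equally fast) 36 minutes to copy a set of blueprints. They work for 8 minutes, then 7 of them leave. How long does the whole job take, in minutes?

One copier does 1/432 of the job per minute.
After 8 minutes with 12 copiers, 2/9 is done (7/9 left).
With 5 copiers the rate is 5/432, so the rest takes 7/9 ÷ 5/432 = 336/5 minutes.
Total = 8 + 336/5 = 376/5 minutes.

376/5 minutes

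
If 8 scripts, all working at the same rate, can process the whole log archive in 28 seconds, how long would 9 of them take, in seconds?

224/9 seconds

Total work is 8·28 = 224 script-seconds.
With 9 scripts: 224/9 seconds.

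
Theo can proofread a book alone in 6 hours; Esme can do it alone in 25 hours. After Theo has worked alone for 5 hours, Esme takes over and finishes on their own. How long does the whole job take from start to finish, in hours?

In 5 hours Theo does 5/6 of the job, leaving 1/6.
Esme works at 1/25 per hour, so finishing takes 1/6 ÷ 1/25 = 25/6 hours.
Total time = 5 + 25/6 = 55/6 hours.

55/6 hours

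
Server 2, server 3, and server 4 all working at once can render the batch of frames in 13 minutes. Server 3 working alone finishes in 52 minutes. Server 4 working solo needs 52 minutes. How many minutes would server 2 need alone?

26 minutes

Combined rate is 1/13 per minute.
Known contribution: 1/52 + 1/52 = (1 + 1)/52 = 2/52 = 1/26 per minute.
So server 2's rate is 1/13 − 1/26 = 1/26, meaning 26 minutes alone.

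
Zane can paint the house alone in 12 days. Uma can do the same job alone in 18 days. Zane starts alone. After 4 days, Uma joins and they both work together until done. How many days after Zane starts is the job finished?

In the first 4 days Zane alone does 4/12 = 1/3 of the job, leaving 2/3.
Once everyone is working, combined rate: 1/12 + 1/18 = (3 + 2)/36 = 5/36 per day.
Remaining 2/3 at 5/36 per day takes 24/5 days.
Total from the start = 4 + 24/5 = 44/5 days.

44/5 days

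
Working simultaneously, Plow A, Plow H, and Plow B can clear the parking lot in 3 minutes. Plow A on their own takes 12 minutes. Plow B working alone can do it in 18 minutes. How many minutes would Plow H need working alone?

36/7 minutes

Combined rate is 1/3 per minute.
Known contribution: 1/12 + 1/18 = (3 + 2)/36 = 5/36 per minute.
So Plow H's rate is 1/3 − 5/36 = 7/36, meaning 36/7 minutes alone.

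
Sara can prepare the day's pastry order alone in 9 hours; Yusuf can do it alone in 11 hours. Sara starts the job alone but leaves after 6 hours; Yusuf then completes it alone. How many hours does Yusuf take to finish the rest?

11/3 hours

In 6 hours Sara does 6/9 = 2/3 of the job, leaving 1/3.
Yusuf works at 1/11 per hour, so finishing takes 1/3 ÷ 1/11 = 11/3 hours.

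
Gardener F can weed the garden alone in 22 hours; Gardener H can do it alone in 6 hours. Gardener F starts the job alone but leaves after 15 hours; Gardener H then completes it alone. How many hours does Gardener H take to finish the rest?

21/11 hours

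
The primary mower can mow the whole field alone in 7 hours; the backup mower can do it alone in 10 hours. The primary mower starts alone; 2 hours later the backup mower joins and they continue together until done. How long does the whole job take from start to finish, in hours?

In 2 hours the primary mower does 2/7 of the job, leaving 5/7.
The primary mower and the backup mower together work at 17/70 per hour, so finishing takes 5/7 ÷ 17/70 = 50/17 hours.
Total time = 2 + 50/17 = 84/17 hours.

84/17 hours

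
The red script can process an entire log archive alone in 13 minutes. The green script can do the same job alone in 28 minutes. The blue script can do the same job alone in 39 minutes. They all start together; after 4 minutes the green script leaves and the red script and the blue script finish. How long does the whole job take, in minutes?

117/14 minutes

In the first 4 minutes the combined rate is 151/1092, so 151/273 of the job is done, leaving 122/273.
After the green script leaves the rate is 4/39 per minute; the remaining 122/273 takes 61/14 minutes.
Total = 4 + 61/14 = 117/14 minutes.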